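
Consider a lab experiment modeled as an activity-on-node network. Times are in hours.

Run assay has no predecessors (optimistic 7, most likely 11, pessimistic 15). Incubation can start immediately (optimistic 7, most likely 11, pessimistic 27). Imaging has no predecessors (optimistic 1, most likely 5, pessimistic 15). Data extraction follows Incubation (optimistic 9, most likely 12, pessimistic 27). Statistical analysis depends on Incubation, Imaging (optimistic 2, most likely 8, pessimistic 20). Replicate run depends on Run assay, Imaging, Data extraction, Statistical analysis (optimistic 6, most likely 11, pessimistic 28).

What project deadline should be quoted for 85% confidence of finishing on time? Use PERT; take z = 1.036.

46.0 hours

te_Run assay = (7 + 4·11 + 15)/6 = 66/6 = 11; σ²_Run assay = ((15−7)/6)² = 1.778
te_Incubation = (7 + 4·11 + 27)/6 = 78/6 = 13; σ²_Incubation = ((27−7)/6)² = 11.111
te_Imaging = (1 + 4·5 + 15)/6 = 36/6 = 6; σ²_Imaging = ((15−1)/6)² = 5.444
te_Data extraction = (9 + 4·12 + 27)/6 = 84/6 = 14; σ²_Data extraction = ((27−9)/6)² = 9.000
te_Statistical analysis = (2 + 4·8 + 20)/6 = 54/6 = 9; σ²_Statistical analysis = ((20−2)/6)² = 9.000
te_Replicate run = (6 + 4·11 + 28)/6 = 78/6 = 13; σ²_Replicate run = ((28−6)/6)² = 13.444

Forward pass:
ES_Run assay = 0; EF_Run assay = 11
ES_Incubation = 0; EF_Incubation = 13
ES_Imaging = 0; EF_Imaging = 6
ES_Data extraction = 13; EF_Data extraction = 13+14 = 27
ES_Statistical analysis = max(EF_Incubation=13, EF_Imaging=6) = 13; EF_Statistical analysis = 13+9 = 22
ES_Replicate run = max(EF_Run assay=11, EF_Imaging=6, EF_Data extraction=27, EF_Statistical analysis=22) = 27; EF_Replicate run = 27+13 = 40
Expected project duration μ = 40 hours. Critical path: Incubation → Data extraction → Replicate run.

Variance along critical path = 11.111 + 9.000 + 13.444 = 33.556; σ = 5.793 hours.
D = μ + z·σ = 40 + 1.036·5.793 = 46.0 hours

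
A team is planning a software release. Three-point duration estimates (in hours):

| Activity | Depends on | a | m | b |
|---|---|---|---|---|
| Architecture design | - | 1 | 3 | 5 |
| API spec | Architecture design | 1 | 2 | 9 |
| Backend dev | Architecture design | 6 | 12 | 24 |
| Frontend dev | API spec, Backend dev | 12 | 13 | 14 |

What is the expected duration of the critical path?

te_Architecture design = (1 + 4·3 + 5)/6 = 18/6 = 3
te_API spec = (1 + 4·2 + 9)/6 = 18/6 = 3
te_Backend dev = (6 + 4·12 + 24)/6 = 78/6 = 13
te_Frontend dev = (12 + 4·13 + 14)/6 = 78/6 = 13

Forward pass:
ES_Architecture design = 0; EF_Architecture design = 3
ES_API spec = 3; EF_API spec = 3+3 = 6
ES_Backend dev = 3; EF_Backend dev = 3+13 = 16
ES_Frontend dev = max(EF_API spec=6, EF_Backend dev=16) = 16; EF_Frontend dev = 16+13 = 29
Expected project duration μ = 29 hours. Critical path: Architecture design → Backend dev → Frontend dev.

29 hours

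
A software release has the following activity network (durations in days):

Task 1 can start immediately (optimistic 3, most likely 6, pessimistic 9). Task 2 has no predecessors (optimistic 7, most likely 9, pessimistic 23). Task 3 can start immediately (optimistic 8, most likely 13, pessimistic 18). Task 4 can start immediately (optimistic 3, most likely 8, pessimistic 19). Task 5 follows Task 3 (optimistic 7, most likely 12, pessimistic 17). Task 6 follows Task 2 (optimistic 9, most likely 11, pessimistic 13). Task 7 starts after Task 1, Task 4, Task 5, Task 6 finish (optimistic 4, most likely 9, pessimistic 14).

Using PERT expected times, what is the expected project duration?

34 days

te_Task 1 = (3 + 4·6 + 9)/6 = 36/6 = 6
te_Task 2 = (7 + 4·9 + 23)/6 = 66/6 = 11
te_Task 3 = (8 + 4·13 + 18)/6 = 78/6 = 13
te_Task 4 = (3 + 4·8 + 19)/6 = 54/6 = 9
te_Task 5 = (7 + 4·12 + 17)/6 = 72/6 = 12
te_Task 6 = (9 + 4·11 + 13)/6 = 66/6 = 11
te_Task 7 = (4 + 4·9 + 14)/6 = 54/6 = 9

Forward pass:
ES_Task 1 = 0; EF_Task 1 = 6
ES_Task 2 = 0; EF_Task 2 = 11
ES_Task 3 = 0; EF_Task 3 = 13
ES_Task 4 = 0; EF_Task 4 = 9
ES_Task 5 = 13; EF_Task 5 = 13+12 = 25
ES_Task 6 = 11; EF_Task 6 = 11+11 = 22
ES_Task 7 = max(EF_Task 1=6, EF_Task 4=9, EF_Task 5=25, EF_Task 6=22) = 25; EF_Task 7 = 25+9 = 34
Expected project duration μ = 34 days. Critical path: Task 3 → Task 5 → Task 7.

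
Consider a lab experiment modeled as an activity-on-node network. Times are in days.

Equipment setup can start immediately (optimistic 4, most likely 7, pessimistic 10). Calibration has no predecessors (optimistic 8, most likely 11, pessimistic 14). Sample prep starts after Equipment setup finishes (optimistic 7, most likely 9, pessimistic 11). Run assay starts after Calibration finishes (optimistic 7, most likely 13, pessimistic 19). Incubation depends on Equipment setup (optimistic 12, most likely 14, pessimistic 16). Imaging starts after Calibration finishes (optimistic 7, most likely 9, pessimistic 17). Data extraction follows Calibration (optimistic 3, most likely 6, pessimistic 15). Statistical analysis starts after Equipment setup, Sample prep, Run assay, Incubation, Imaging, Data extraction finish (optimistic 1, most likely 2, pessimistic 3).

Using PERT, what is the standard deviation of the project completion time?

te_Equipment setup = (4 + 4·7 + 10)/6 = 42/6 = 7; σ²_Equipment setup = ((10−4)/6)² = 1.000
te_Calibration = (8 + 4·11 + 14)/6 = 66/6 = 11; σ²_Calibration = ((14−8)/6)² = 1.000
te_Sample prep = (7 + 4·9 + 11)/6 = 54/6 = 9; σ²_Sample prep = ((11−7)/6)² = 0.444
te_Run assay = (7 + 4·13 + 19)/6 = 78/6 = 13; σ²_Run assay = ((19−7)/6)² = 4.000
te_Incubation = (12 + 4·14 + 16)/6 = 84/6 = 14; σ²_Incubation = ((16−12)/6)² = 0.444
te_Imaging = (7 + 4·9 + 17)/6 = 60/6 = 10; σ²_Imaging = ((17−7)/6)² = 2.778
te_Data extraction = (3 + 4·6 + 15)/6 = 42/6 = 7; σ²_Data extraction = ((15−3)/6)² = 4.000
te_Statistical analysis = (1 + 4·2 + 3)/6 = 12/6 = 2; σ²_Statistical analysis = ((3−1)/6)² = 0.111

Forward pass:
ES_Equipment setup = 0; EF_Equipment setup = 7
ES_Calibration = 0; EF_Calibration = 11
ES_Sample prep = 7; EF_Sample prep = 7+9 = 16
ES_Run assay = 11; EF_Run assay = 11+13 = 24
ES_Incubation = 7; EF_Incubation = 7+14 = 21
ES_Imaging = 11; EF_Imaging = 11+10 = 21
ES_Data extraction = 11; EF_Data extraction = 11+7 = 18
ES_Statistical analysis = max(EF_Equipment setup=7, EF_Sample prep=16, EF_Run assay=24, EF_Incubation=21, EF_Imaging=21, EF_Data extraction=18) = 24; EF_Statistical analysis = 24+2 = 26
Expected project duration μ = 26 days. Critical path: Calibration → Run assay → Statistical analysis.

Variance along critical path = 1.000 + 4.000 + 0.111 = 5.111
σ = √5.111 = 2.261 days

2.26 days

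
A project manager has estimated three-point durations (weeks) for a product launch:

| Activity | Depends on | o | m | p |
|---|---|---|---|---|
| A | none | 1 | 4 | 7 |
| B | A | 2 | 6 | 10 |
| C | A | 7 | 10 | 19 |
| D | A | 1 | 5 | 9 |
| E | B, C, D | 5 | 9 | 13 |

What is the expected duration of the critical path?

24 weeks

te_A = (1 + 4·4 + 7)/6 = 24/6 = 4
te_B = (2 + 4·6 + 10)/6 = 36/6 = 6
te_C = (7 + 4·10 + 19)/6 = 66/6 = 11
te_D = (1 + 4·5 + 9)/6 = 30/6 = 5
te_E = (5 + 4·9 + 13)/6 = 54/6 = 9

Forward pass:
ES_A = 0; EF_A = 4
ES_B = 4; EF_B = 4+6 = 10
ES_C = 4; EF_C = 4+11 = 15
ES_D = 4; EF_D = 4+5 = 9
ES_E = max(EF_B=10, EF_C=15, EF_D=9) = 15; EF_E = 15+9 = 24
Expected project duration μ = 24 weeks. Critical path: A → C → E.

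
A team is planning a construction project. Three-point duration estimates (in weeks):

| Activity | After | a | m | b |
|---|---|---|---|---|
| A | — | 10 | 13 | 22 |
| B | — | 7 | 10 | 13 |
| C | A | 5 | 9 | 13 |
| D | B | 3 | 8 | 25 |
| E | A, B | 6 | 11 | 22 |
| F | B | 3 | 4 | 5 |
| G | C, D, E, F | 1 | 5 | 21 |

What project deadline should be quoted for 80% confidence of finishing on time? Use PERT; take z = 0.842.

te_A = (10 + 4·13 + 22)/6 = 84/6 = 14; σ²_A = ((22−10)/6)² = 4.000
te_B = (7 + 4·10 + 13)/6 = 60/6 = 10; σ²_B = ((13−7)/6)² = 1.000
te_C = (5 + 4·9 + 13)/6 = 54/6 = 9; σ²_C = ((13−5)/6)² = 1.778
te_D = (3 + 4·8 + 25)/6 = 60/6 = 10; σ²_D = ((25−3)/6)² = 13.444
te_E = (6 + 4·11 + 22)/6 = 72/6 = 12; σ²_E = ((22−6)/6)² = 7.111
te_F = (3 + 4·4 + 5)/6 = 24/6 = 4; σ²_F = ((5−3)/6)² = 0.111
te_G = (1 + 4·5 + 21)/6 = 42/6 = 7; σ²_G = ((21−1)/6)² = 11.111

Forward pass:
ES_A = 0; EF_A = 14
ES_B = 0; EF_B = 10
ES_C = 14; EF_C = 14+9 = 23
ES_D = 10; EF_D = 10+10 = 20
ES_E = max(EF_A=14, EF_B=10) = 14; EF_E = 14+12 = 26
ES_F = 10; EF_F = 10+4 = 14
ES_G = max(EF_C=23, EF_D=20, EF_E=26, EF_F=14) = 26; EF_G = 26+7 = 33
Expected project duration μ = 33 weeks. Critical path: A → E → G.

Variance along critical path = 4.000 + 7.111 + 11.111 = 22.222; σ = 4.714 weeks.
D = μ + z·σ = 33 + 0.842·4.714 = 37.0 weeks

37.0 weeks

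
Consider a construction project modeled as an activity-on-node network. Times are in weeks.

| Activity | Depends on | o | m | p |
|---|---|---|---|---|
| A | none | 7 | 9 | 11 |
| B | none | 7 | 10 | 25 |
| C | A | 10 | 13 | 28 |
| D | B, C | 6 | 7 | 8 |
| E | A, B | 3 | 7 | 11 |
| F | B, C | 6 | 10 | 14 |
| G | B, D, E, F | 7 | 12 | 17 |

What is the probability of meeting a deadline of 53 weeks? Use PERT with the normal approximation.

0.969

te_A = (7 + 4·9 + 11)/6 = 54/6 = 9; σ²_A = ((11−7)/6)² = 0.444
te_B = (7 + 4·10 + 25)/6 = 72/6 = 12; σ²_B = ((25−7)/6)² = 9.000
te_C = (10 + 4·13 + 28)/6 = 90/6 = 15; σ²_C = ((28−10)/6)² = 9.000
te_D = (6 + 4·7 + 8)/6 = 42/6 = 7; σ²_D = ((8−6)/6)² = 0.111
te_E = (3 + 4·7 + 11)/6 = 42/6 = 7; σ²_E = ((11−3)/6)² = 1.778
te_F = (6 + 4·10 + 14)/6 = 60/6 = 10; σ²_F = ((14−6)/6)² = 1.778
te_G = (7 + 4·12 + 17)/6 = 72/6 = 12; σ²_G = ((17−7)/6)² = 2.778

Forward pass:
ES_A = 0; EF_A = 9
ES_B = 0; EF_B = 12
ES_C = 9; EF_C = 9+15 = 24
ES_D = max(EF_B=12, EF_C=24) = 24; EF_D = 24+7 = 31
ES_E = max(EF_A=9, EF_B=12) = 12; EF_E = 12+7 = 19
ES_F = max(EF_B=12, EF_C=24) = 24; EF_F = 24+10 = 34
ES_G = max(EF_B=12, EF_D=31, EF_E=19, EF_F=34) = 34; EF_G = 34+12 = 46
Expected project duration μ = 46 weeks. Critical path: A → C → F → G.

Variance along critical path = 0.444 + 9.000 + 1.778 + 2.778 = 14.000; σ = √14.000 = 3.742 weeks.
Z = (53 − 46) / 3.742 = 1.871
P(T ≤ 53) = Φ(1.871) ≈ 0.969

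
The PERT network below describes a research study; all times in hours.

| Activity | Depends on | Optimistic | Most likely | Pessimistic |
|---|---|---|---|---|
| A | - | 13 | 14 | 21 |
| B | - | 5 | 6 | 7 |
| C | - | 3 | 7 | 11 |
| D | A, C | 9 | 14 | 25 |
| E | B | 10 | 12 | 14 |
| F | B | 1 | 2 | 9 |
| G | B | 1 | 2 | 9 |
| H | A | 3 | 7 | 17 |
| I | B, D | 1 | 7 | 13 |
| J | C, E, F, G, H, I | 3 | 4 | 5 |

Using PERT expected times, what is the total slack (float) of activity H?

te_A = (13 + 4·14 + 21)/6 = 90/6 = 15
te_B = (5 + 4·6 + 7)/6 = 36/6 = 6
te_C = (3 + 4·7 + 11)/6 = 42/6 = 7
te_D = (9 + 4·14 + 25)/6 = 90/6 = 15
te_E = (10 + 4·12 + 14)/6 = 72/6 = 12
te_F = (1 + 4·2 + 9)/6 = 18/6 = 3
te_G = (1 + 4·2 + 9)/6 = 18/6 = 3
te_H = (3 + 4·7 + 17)/6 = 48/6 = 8
te_I = (1 + 4·7 + 13)/6 = 42/6 = 7
te_J = (3 + 4·4 + 5)/6 = 24/6 = 4

Forward pass:
ES_A = 0; EF_A = 15
ES_B = 0; EF_B = 6
ES_C = 0; EF_C = 7
ES_D = max(EF_A=15, EF_C=7) = 15; EF_D = 15+15 = 30
ES_E = 6; EF_E = 6+12 = 18
ES_F = 6; EF_F = 6+3 = 9
ES_G = 6; EF_G = 6+3 = 9
ES_H = 15; EF_H = 15+8 = 23
ES_I = max(EF_B=6, EF_D=30) = 30; EF_I = 30+7 = 37
ES_J = max(EF_C=7, EF_E=18, EF_F=9, EF_G=9, EF_H=23, EF_I=37) = 37; EF_J = 37+4 = 41
Expected project duration μ = 41 hours. Critical path: A → D → I → J.

Backward pass:
LF_J = 41; LS_J = 41−4 = 37
LF_I = LS_J = 37; LS_I = 37−7 = 30
LF_H = LS_J = 37; LS_H = 37−8 = 29
LF_G = LS_J = 37; LS_G = 37−3 = 34
LF_F = LS_J = 37; LS_F = 37−3 = 34
LF_E = LS_J = 37; LS_E = 37−12 = 25
LF_D = LS_I = 30; LS_D = 30−15 = 15
LF_C = min(LS_D=15, LS_J=37) = 15; LS_C = 15−7 = 8
LF_B = min(LS_E=25, LS_F=34, LS_G=34, LS_I=30) = 25; LS_B = 25−6 = 19
LF_A = min(LS_D=15, LS_H=29) = 15; LS_A = 15−15 = 0
Slack_H = LS_H − ES_H = 29 − 15 = 14

14 hours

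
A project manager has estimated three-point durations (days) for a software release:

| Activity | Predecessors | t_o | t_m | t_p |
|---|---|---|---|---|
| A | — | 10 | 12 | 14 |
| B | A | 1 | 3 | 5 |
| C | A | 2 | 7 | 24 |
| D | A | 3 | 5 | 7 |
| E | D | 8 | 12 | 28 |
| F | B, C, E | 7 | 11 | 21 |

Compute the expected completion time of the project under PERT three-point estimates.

te_A = (10 + 4·12 + 14)/6 = 72/6 = 12
te_B = (1 + 4·3 + 5)/6 = 18/6 = 3
te_C = (2 + 4·7 + 24)/6 = 54/6 = 9
te_D = (3 + 4·5 + 7)/6 = 30/6 = 5
te_E = (8 + 4·12 + 28)/6 = 84/6 = 14
te_F = (7 + 4·11 + 21)/6 = 72/6 = 12

Forward pass:
ES_A = 0; EF_A = 12
ES_B = 12; EF_B = 12+3 = 15
ES_C = 12; EF_C = 12+9 = 21
ES_D = 12; EF_D = 12+5 = 17
ES_E = 17; EF_E = 17+14 = 31
ES_F = max(EF_B=15, EF_C=21, EF_E=31) = 31; EF_F = 31+12 = 43
Expected project duration μ = 43 days. Critical path: A → D → E → F.

43 days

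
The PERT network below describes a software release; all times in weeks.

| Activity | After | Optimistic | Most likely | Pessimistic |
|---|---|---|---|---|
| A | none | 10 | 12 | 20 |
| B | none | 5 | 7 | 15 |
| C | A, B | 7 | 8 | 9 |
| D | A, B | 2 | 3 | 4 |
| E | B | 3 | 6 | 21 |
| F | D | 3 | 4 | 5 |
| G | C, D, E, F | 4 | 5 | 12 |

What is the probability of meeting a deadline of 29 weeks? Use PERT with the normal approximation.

te_A = (10 + 4·12 + 20)/6 = 78/6 = 13; σ²_A = ((20−10)/6)² = 2.778
te_B = (5 + 4·7 + 15)/6 = 48/6 = 8; σ²_B = ((15−5)/6)² = 2.778
te_C = (7 + 4·8 + 9)/6 = 48/6 = 8; σ²_C = ((9−7)/6)² = 0.111
te_D = (2 + 4·3 + 4)/6 = 18/6 = 3; σ²_D = ((4−2)/6)² = 0.111
te_E = (3 + 4·6 + 21)/6 = 48/6 = 8; σ²_E = ((21−3)/6)² = 9.000
te_F = (3 + 4·4 + 5)/6 = 24/6 = 4; σ²_F = ((5−3)/6)² = 0.111
te_G = (4 + 4·5 + 12)/6 = 36/6 = 6; σ²_G = ((12−4)/6)² = 1.778

Forward pass:
ES_A = 0; EF_A = 13
ES_B = 0; EF_B = 8
ES_C = max(EF_A=13, EF_B=8) = 13; EF_C = 13+8 = 21
ES_D = max(EF_A=13, EF_B=8) = 13; EF_D = 13+3 = 16
ES_E = 8; EF_E = 8+8 = 16
ES_F = 16; EF_F = 16+4 = 20
ES_G = max(EF_C=21, EF_D=16, EF_E=16, EF_F=20) = 21; EF_G = 21+6 = 27
Expected project duration μ = 27 weeks. Critical path: A → C → G.

Variance along critical path = 2.778 + 0.111 + 1.778 = 4.667; σ = √4.667 = 2.160 weeks.
Z = (29 − 27) / 2.160 = 0.926
P(T ≤ 29) = Φ(0.926) ≈ 0.823

0.823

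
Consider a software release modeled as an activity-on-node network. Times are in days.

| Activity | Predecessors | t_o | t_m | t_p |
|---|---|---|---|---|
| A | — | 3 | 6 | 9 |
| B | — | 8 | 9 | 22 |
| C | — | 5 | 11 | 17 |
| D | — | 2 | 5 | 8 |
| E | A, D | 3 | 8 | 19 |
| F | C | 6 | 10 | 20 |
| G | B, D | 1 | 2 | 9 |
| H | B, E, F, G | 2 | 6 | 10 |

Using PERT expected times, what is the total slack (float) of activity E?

te_A = (3 + 4·6 + 9)/6 = 36/6 = 6
te_B = (8 + 4·9 + 22)/6 = 66/6 = 11
te_C = (5 + 4·11 + 17)/6 = 66/6 = 11
te_D = (2 + 4·5 + 8)/6 = 30/6 = 5
te_E = (3 + 4·8 + 19)/6 = 54/6 = 9
te_F = (6 + 4·10 + 20)/6 = 66/6 = 11
te_G = (1 + 4·2 + 9)/6 = 18/6 = 3
te_H = (2 + 4·6 + 10)/6 = 36/6 = 6

Forward pass:
ES_A = 0; EF_A = 6
ES_B = 0; EF_B = 11
ES_C = 0; EF_C = 11
ES_D = 0; EF_D = 5
ES_E = max(EF_A=6, EF_D=5) = 6; EF_E = 6+9 = 15
ES_F = 11; EF_F = 11+11 = 22
ES_G = max(EF_B=11, EF_D=5) = 11; EF_G = 11+3 = 14
ES_H = max(EF_B=11, EF_E=15, EF_F=22, EF_G=14) = 22; EF_H = 22+6 = 28
Expected project duration μ = 28 days. Critical path: C → F → H.

Backward pass:
LF_H = 28; LS_H = 28−6 = 22
LF_G = LS_H = 22; LS_G = 22−3 = 19
LF_F = LS_H = 22; LS_F = 22−11 = 11
LF_E = LS_H = 22; LS_E = 22−9 = 13
LF_D = min(LS_E=13, LS_G=19) = 13; LS_D = 13−5 = 8
LF_C = LS_F = 11; LS_C = 11−11 = 0
LF_B = min(LS_G=19, LS_H=22) = 19; LS_B = 19−11 = 8
LF_A = LS_E = 13; LS_A = 13−6 = 7
Slack_E = LS_E − ES_E = 13 − 6 = 7

7 days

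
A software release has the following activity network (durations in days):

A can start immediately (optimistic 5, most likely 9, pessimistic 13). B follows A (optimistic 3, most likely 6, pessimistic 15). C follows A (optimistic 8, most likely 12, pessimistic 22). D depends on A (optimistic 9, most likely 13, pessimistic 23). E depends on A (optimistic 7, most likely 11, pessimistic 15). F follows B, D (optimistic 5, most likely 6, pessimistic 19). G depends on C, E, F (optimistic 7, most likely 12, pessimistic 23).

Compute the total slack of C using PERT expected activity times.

9 days

te_A = (5 + 4·9 + 13)/6 = 54/6 = 9
te_B = (3 + 4·6 + 15)/6 = 42/6 = 7
te_C = (8 + 4·12 + 22)/6 = 78/6 = 13
te_D = (9 + 4·13 + 23)/6 = 84/6 = 14
te_E = (7 + 4·11 + 15)/6 = 66/6 = 11
te_F = (5 + 4·6 + 19)/6 = 48/6 = 8
te_G = (7 + 4·12 + 23)/6 = 78/6 = 13

Forward pass:
ES_A = 0; EF_A = 9
ES_B = 9; EF_B = 9+7 = 16
ES_C = 9; EF_C = 9+13 = 22
ES_D = 9; EF_D = 9+14 = 23
ES_E = 9; EF_E = 9+11 = 20
ES_F = max(EF_B=16, EF_D=23) = 23; EF_F = 23+8 = 31
ES_G = max(EF_C=22, EF_E=20, EF_F=31) = 31; EF_G = 31+13 = 44
Expected project duration μ = 44 days. Critical path: A → D → F → G.

Backward pass:
LF_G = 44; LS_G = 44−13 = 31
LF_F = LS_G = 31; LS_F = 31−8 = 23
LF_E = LS_G = 31; LS_E = 31−11 = 20
LF_D = LS_F = 23; LS_D = 23−14 = 9
LF_C = LS_G = 31; LS_C = 31−13 = 18
LF_B = LS_F = 23; LS_B = 23−7 = 16
LF_A = min(LS_B=16, LS_C=18, LS_D=9, LS_E=20) = 9; LS_A = 9−9 = 0
Slack_C = LS_C − ES_C = 18 − 9 = 9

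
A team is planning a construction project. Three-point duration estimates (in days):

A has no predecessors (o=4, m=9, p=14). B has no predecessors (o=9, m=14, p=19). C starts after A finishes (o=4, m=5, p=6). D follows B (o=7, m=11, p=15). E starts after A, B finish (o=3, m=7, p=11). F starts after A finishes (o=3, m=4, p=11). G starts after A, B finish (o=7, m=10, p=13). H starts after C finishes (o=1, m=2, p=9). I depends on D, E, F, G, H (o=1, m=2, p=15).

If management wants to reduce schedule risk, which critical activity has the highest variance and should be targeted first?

te_A = (4 + 4·9 + 14)/6 = 54/6 = 9; σ²_A = ((14−4)/6)² = 2.778
te_B = (9 + 4·14 + 19)/6 = 84/6 = 14; σ²_B = ((19−9)/6)² = 2.778
te_C = (4 + 4·5 + 6)/6 = 30/6 = 5; σ²_C = ((6−4)/6)² = 0.111
te_D = (7 + 4·11 + 15)/6 = 66/6 = 11; σ²_D = ((15−7)/6)² = 1.778
te_E = (3 + 4·7 + 11)/6 = 42/6 = 7; σ²_E = ((11−3)/6)² = 1.778
te_F = (3 + 4·4 + 11)/6 = 30/6 = 5; σ²_F = ((11−3)/6)² = 1.778
te_G = (7 + 4·10 + 13)/6 = 60/6 = 10; σ²_G = ((13−7)/6)² = 1.000
te_H = (1 + 4·2 + 9)/6 = 18/6 = 3; σ²_H = ((9−1)/6)² = 1.778
te_I = (1 + 4·2 + 15)/6 = 24/6 = 4; σ²_I = ((15−1)/6)² = 5.444

Forward pass:
ES_A = 0; EF_A = 9
ES_B = 0; EF_B = 14
ES_C = 9; EF_C = 9+5 = 14
ES_D = 14; EF_D = 14+11 = 25
ES_E = max(EF_A=9, EF_B=14) = 14; EF_E = 14+7 = 21
ES_F = 9; EF_F = 9+5 = 14
ES_G = max(EF_A=9, EF_B=14) = 14; EF_G = 14+10 = 24
ES_H = 14; EF_H = 14+3 = 17
ES_I = max(EF_D=25, EF_E=21, EF_F=14, EF_G=24, EF_H=17) = 25; EF_I = 25+4 = 29
Expected project duration μ = 29 days. Critical path: B → D → I.

Variances on critical path: σ²_B=2.778, σ²_D=1.778, σ²_I=5.444.
Largest is σ²_I = 5.444.

I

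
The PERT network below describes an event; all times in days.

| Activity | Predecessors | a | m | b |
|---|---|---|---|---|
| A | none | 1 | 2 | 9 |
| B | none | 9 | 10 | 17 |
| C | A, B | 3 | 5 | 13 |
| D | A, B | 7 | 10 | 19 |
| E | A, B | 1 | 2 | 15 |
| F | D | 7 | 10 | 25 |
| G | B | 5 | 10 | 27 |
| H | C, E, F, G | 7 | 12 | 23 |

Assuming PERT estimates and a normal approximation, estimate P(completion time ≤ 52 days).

0.857

te_A = (1 + 4·2 + 9)/6 = 18/6 = 3; σ²_A = ((9−1)/6)² = 1.778
te_B = (9 + 4·10 + 17)/6 = 66/6 = 11; σ²_B = ((17−9)/6)² = 1.778
te_C = (3 + 4·5 + 13)/6 = 36/6 = 6; σ²_C = ((13−3)/6)² = 2.778
te_D = (7 + 4·10 + 19)/6 = 66/6 = 11; σ²_D = ((19−7)/6)² = 4.000
te_E = (1 + 4·2 + 15)/6 = 24/6 = 4; σ²_E = ((15−1)/6)² = 5.444
te_F = (7 + 4·10 + 25)/6 = 72/6 = 12; σ²_F = ((25−7)/6)² = 9.000
te_G = (5 + 4·10 + 27)/6 = 72/6 = 12; σ²_G = ((27−5)/6)² = 13.444
te_H = (7 + 4·12 + 23)/6 = 78/6 = 13; σ²_H = ((23−7)/6)² = 7.111

Forward pass:
ES_A = 0; EF_A = 3
ES_B = 0; EF_B = 11
ES_C = max(EF_A=3, EF_B=11) = 11; EF_C = 11+6 = 17
ES_D = max(EF_A=3, EF_B=11) = 11; EF_D = 11+11 = 22
ES_E = max(EF_A=3, EF_B=11) = 11; EF_E = 11+4 = 15
ES_F = 22; EF_F = 22+12 = 34
ES_G = 11; EF_G = 11+12 = 23
ES_H = max(EF_C=17, EF_E=15, EF_F=34, EF_G=23) = 34; EF_H = 34+13 = 47
Expected project duration μ = 47 days. Critical path: B → D → F → H.

Variance along critical path = 1.778 + 4.000 + 9.000 + 7.111 = 21.889; σ = √21.889 = 4.679 days.
Z = (52 − 47) / 4.679 = 1.069
P(T ≤ 52) = Φ(1.069) ≈ 0.857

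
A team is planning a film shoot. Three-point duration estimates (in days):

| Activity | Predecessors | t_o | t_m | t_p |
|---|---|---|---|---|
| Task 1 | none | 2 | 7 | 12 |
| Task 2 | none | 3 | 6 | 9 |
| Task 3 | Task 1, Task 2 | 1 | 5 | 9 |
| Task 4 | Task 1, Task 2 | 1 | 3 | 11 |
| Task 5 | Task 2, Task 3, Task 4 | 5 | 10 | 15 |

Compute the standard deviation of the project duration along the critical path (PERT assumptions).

2.71 days

te_Task 1 = (2 + 4·7 + 12)/6 = 42/6 = 7; σ²_Task 1 = ((12−2)/6)² = 2.778
te_Task 2 = (3 + 4·6 + 9)/6 = 36/6 = 6; σ²_Task 2 = ((9−3)/6)² = 1.000
te_Task 3 = (1 + 4·5 + 9)/6 = 30/6 = 5; σ²_Task 3 = ((9−1)/6)² = 1.778
te_Task 4 = (1 + 4·3 + 11)/6 = 24/6 = 4; σ²_Task 4 = ((11−1)/6)² = 2.778
te_Task 5 = (5 + 4·10 + 15)/6 = 60/6 = 10; σ²_Task 5 = ((15−5)/6)² = 2.778

Forward pass:
ES_Task 1 = 0; EF_Task 1 = 7
ES_Task 2 = 0; EF_Task 2 = 6
ES_Task 3 = max(EF_Task 1=7, EF_Task 2=6) = 7; EF_Task 3 = 7+5 = 12
ES_Task 4 = max(EF_Task 1=7, EF_Task 2=6) = 7; EF_Task 4 = 7+4 = 11
ES_Task 5 = max(EF_Task 2=6, EF_Task 3=12, EF_Task 4=11) = 12; EF_Task 5 = 12+10 = 22
Expected project duration μ = 22 days. Critical path: Task 1 → Task 3 → Task 5.

Variance along critical path = 2.778 + 1.778 + 2.778 = 7.333
σ = √7.333 = 2.708 days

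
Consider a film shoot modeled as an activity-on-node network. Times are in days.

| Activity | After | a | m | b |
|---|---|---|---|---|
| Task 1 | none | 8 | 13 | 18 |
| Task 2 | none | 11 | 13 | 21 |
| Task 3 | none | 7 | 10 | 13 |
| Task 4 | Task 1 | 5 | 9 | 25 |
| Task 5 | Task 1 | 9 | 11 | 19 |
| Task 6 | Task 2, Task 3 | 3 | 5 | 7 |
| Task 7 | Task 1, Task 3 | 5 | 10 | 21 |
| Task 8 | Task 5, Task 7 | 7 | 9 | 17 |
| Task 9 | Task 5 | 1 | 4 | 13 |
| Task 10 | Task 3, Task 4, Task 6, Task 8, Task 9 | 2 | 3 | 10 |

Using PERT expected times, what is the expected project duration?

39 days

te_Task 1 = (8 + 4·13 + 18)/6 = 78/6 = 13
te_Task 2 = (11 + 4·13 + 21)/6 = 84/6 = 14
te_Task 3 = (7 + 4·10 + 13)/6 = 60/6 = 10
te_Task 4 = (5 + 4·9 + 25)/6 = 66/6 = 11
te_Task 5 = (9 + 4·11 + 19)/6 = 72/6 = 12
te_Task 6 = (3 + 4·5 + 7)/6 = 30/6 = 5
te_Task 7 = (5 + 4·10 + 21)/6 = 66/6 = 11
te_Task 8 = (7 + 4·9 + 17)/6 = 60/6 = 10
te_Task 9 = (1 + 4·4 + 13)/6 = 30/6 = 5
te_Task 10 = (2 + 4·3 + 10)/6 = 24/6 = 4

Forward pass:
ES_Task 1 = 0; EF_Task 1 = 13
ES_Task 2 = 0; EF_Task 2 = 14
ES_Task 3 = 0; EF_Task 3 = 10
ES_Task 4 = 13; EF_Task 4 = 13+11 = 24
ES_Task 5 = 13; EF_Task 5 = 13+12 = 25
ES_Task 6 = max(EF_Task 2=14, EF_Task 3=10) = 14; EF_Task 6 = 14+5 = 19
ES_Task 7 = max(EF_Task 1=13, EF_Task 3=10) = 13; EF_Task 7 = 13+11 = 24
ES_Task 8 = max(EF_Task 5=25, EF_Task 7=24) = 25; EF_Task 8 = 25+10 = 35
ES_Task 9 = 25; EF_Task 9 = 25+5 = 30
ES_Task 10 = max(EF_Task 3=10, EF_Task 4=24, EF_Task 6=19, EF_Task 8=35, EF_Task 9=30) = 35; EF_Task 10 = 35+4 = 39
Expected project duration μ = 39 days. Critical path: Task 1 → Task 5 → Task 8 → Task 10.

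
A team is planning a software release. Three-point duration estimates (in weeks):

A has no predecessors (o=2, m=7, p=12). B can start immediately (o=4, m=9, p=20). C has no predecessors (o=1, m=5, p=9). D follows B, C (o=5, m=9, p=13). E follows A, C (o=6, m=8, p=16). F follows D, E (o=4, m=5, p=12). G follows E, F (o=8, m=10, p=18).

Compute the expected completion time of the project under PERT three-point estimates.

te_A = (2 + 4·7 + 12)/6 = 42/6 = 7
te_B = (4 + 4·9 + 20)/6 = 60/6 = 10
te_C = (1 + 4·5 + 9)/6 = 30/6 = 5
te_D = (5 + 4·9 + 13)/6 = 54/6 = 9
te_E = (6 + 4·8 + 16)/6 = 54/6 = 9
te_F = (4 + 4·5 + 12)/6 = 36/6 = 6
te_G = (8 + 4·10 + 18)/6 = 66/6 = 11

Forward pass:
ES_A = 0; EF_A = 7
ES_B = 0; EF_B = 10
ES_C = 0; EF_C = 5
ES_D = max(EF_B=10, EF_C=5) = 10; EF_D = 10+9 = 19
ES_E = max(EF_A=7, EF_C=5) = 7; EF_E = 7+9 = 16
ES_F = max(EF_D=19, EF_E=16) = 19; EF_F = 19+6 = 25
ES_G = max(EF_E=16, EF_F=25) = 25; EF_G = 25+11 = 36
Expected project duration μ = 36 weeks. Critical path: B → D → F → G.

36 weeks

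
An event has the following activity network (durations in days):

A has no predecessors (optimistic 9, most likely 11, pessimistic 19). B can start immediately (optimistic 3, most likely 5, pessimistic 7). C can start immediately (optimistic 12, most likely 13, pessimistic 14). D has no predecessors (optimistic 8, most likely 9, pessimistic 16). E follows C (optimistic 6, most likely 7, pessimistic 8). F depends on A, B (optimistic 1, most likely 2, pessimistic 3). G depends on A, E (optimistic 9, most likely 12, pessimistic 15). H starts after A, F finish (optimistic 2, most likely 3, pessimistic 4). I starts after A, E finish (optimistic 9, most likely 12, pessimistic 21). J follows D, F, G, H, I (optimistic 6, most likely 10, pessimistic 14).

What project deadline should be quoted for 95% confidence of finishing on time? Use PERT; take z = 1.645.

te_A = (9 + 4·11 + 19)/6 = 72/6 = 12; σ²_A = ((19−9)/6)² = 2.778
te_B = (3 + 4·5 + 7)/6 = 30/6 = 5; σ²_B = ((7−3)/6)² = 0.444
te_C = (12 + 4·13 + 14)/6 = 78/6 = 13; σ²_C = ((14−12)/6)² = 0.111
te_D = (8 + 4·9 + 16)/6 = 60/6 = 10; σ²_D = ((16−8)/6)² = 1.778
te_E = (6 + 4·7 + 8)/6 = 42/6 = 7; σ²_E = ((8−6)/6)² = 0.111
te_F = (1 + 4·2 + 3)/6 = 12/6 = 2; σ²_F = ((3−1)/6)² = 0.111
te_G = (9 + 4·12 + 15)/6 = 72/6 = 12; σ²_G = ((15−9)/6)² = 1.000
te_H = (2 + 4·3 + 4)/6 = 18/6 = 3; σ²_H = ((4−2)/6)² = 0.111
te_I = (9 + 4·12 + 21)/6 = 78/6 = 13; σ²_I = ((21−9)/6)² = 4.000
te_J = (6 + 4·10 + 14)/6 = 60/6 = 10; σ²_J = ((14−6)/6)² = 1.778

Forward pass:
ES_A = 0; EF_A = 12
ES_B = 0; EF_B = 5
ES_C = 0; EF_C = 13
ES_D = 0; EF_D = 10
ES_E = 13; EF_E = 13+7 = 20
ES_F = max(EF_A=12, EF_B=5) = 12; EF_F = 12+2 = 14
ES_G = max(EF_A=12, EF_E=20) = 20; EF_G = 20+12 = 32
ES_H = max(EF_A=12, EF_F=14) = 14; EF_H = 14+3 = 17
ES_I = max(EF_A=12, EF_E=20) = 20; EF_I = 20+13 = 33
ES_J = max(EF_D=10, EF_F=14, EF_G=32, EF_H=17, EF_I=33) = 33; EF_J = 33+10 = 43
Expected project duration μ = 43 days. Critical path: C → E → I → J.

Variance along critical path = 0.111 + 0.111 + 4.000 + 1.778 = 6.000; σ = 2.449 days.
D = μ + z·σ = 43 + 1.645·2.449 = 47.0 days

47.0 days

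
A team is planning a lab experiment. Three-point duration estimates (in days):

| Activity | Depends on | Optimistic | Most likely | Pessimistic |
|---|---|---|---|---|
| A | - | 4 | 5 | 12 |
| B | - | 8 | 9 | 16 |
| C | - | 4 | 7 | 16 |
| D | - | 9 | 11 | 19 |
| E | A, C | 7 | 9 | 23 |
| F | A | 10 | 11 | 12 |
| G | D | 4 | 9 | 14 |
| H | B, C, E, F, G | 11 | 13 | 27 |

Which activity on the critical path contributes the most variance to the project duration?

H

te_A = (4 + 4·5 + 12)/6 = 36/6 = 6; σ²_A = ((12−4)/6)² = 1.778
te_B = (8 + 4·9 + 16)/6 = 60/6 = 10; σ²_B = ((16−8)/6)² = 1.778
te_C = (4 + 4·7 + 16)/6 = 48/6 = 8; σ²_C = ((16−4)/6)² = 4.000
te_D = (9 + 4·11 + 19)/6 = 72/6 = 12; σ²_D = ((19−9)/6)² = 2.778
te_E = (7 + 4·9 + 23)/6 = 66/6 = 11; σ²_E = ((23−7)/6)² = 7.111
te_F = (10 + 4·11 + 12)/6 = 66/6 = 11; σ²_F = ((12−10)/6)² = 0.111
te_G = (4 + 4·9 + 14)/6 = 54/6 = 9; σ²_G = ((14−4)/6)² = 2.778
te_H = (11 + 4·13 + 27)/6 = 90/6 = 15; σ²_H = ((27−11)/6)² = 7.111

Forward pass:
ES_A = 0; EF_A = 6
ES_B = 0; EF_B = 10
ES_C = 0; EF_C = 8
ES_D = 0; EF_D = 12
ES_E = max(EF_A=6, EF_C=8) = 8; EF_E = 8+11 = 19
ES_F = 6; EF_F = 6+11 = 17
ES_G = 12; EF_G = 12+9 = 21
ES_H = max(EF_B=10, EF_C=8, EF_E=19, EF_F=17, EF_G=21) = 21; EF_H = 21+15 = 36
Expected project duration μ = 36 days. Critical path: D → G → H.

Variances on critical path: σ²_D=2.778, σ²_G=2.778, σ²_H=7.111.
Largest is σ²_H = 7.111.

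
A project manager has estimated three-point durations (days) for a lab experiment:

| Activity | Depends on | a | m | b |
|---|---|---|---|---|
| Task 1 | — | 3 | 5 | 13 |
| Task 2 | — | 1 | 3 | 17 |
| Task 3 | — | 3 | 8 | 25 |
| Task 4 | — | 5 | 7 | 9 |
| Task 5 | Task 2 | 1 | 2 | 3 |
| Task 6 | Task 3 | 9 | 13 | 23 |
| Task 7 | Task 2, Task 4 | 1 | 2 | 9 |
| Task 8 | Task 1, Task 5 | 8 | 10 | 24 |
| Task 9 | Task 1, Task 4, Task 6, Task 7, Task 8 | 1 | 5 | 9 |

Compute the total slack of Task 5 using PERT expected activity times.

5 days

te_Task 1 = (3 + 4·5 + 13)/6 = 36/6 = 6
te_Task 2 = (1 + 4·3 + 17)/6 = 30/6 = 5
te_Task 3 = (3 + 4·8 + 25)/6 = 60/6 = 10
te_Task 4 = (5 + 4·7 + 9)/6 = 42/6 = 7
te_Task 5 = (1 + 4·2 + 3)/6 = 12/6 = 2
te_Task 6 = (9 + 4·13 + 23)/6 = 84/6 = 14
te_Task 7 = (1 + 4·2 + 9)/6 = 18/6 = 3
te_Task 8 = (8 + 4·10 + 24)/6 = 72/6 = 12
te_Task 9 = (1 + 4·5 + 9)/6 = 30/6 = 5

Forward pass:
ES_Task 1 = 0; EF_Task 1 = 6
ES_Task 2 = 0; EF_Task 2 = 5
ES_Task 3 = 0; EF_Task 3 = 10
ES_Task 4 = 0; EF_Task 4 = 7
ES_Task 5 = 5; EF_Task 5 = 5+2 = 7
ES_Task 6 = 10; EF_Task 6 = 10+14 = 24
ES_Task 7 = max(EF_Task 2=5, EF_Task 4=7) = 7; EF_Task 7 = 7+3 = 10
ES_Task 8 = max(EF_Task 1=6, EF_Task 5=7) = 7; EF_Task 8 = 7+12 = 19
ES_Task 9 = max(EF_Task 1=6, EF_Task 4=7, EF_Task 6=24, EF_Task 7=10, EF_Task 8=19) = 24; EF_Task 9 = 24+5 = 29
Expected project duration μ = 29 days. Critical path: Task 3 → Task 6 → Task 9.

Backward pass:
LF_Task 9 = 29; LS_Task 9 = 29−5 = 24
LF_Task 8 = LS_Task 9 = 24; LS_Task 8 = 24−12 = 12
LF_Task 7 = LS_Task 9 = 24; LS_Task 7 = 24−3 = 21
LF_Task 6 = LS_Task 9 = 24; LS_Task 6 = 24−14 = 10
LF_Task 5 = LS_Task 8 = 12; LS_Task 5 = 12−2 = 10
LF_Task 4 = min(LS_Task 7=21, LS_Task 9=24) = 21; LS_Task 4 = 21−7 = 14
LF_Task 3 = LS_Task 6 = 10; LS_Task 3 = 10−10 = 0
LF_Task 2 = min(LS_Task 5=10, LS_Task 7=21) = 10; LS_Task 2 = 10−5 = 5
LF_Task 1 = min(LS_Task 8=12, LS_Task 9=24) = 12; LS_Task 1 = 12−6 = 6
Slack_Task 5 = LS_Task 5 − ES_Task 5 = 10 − 5 = 5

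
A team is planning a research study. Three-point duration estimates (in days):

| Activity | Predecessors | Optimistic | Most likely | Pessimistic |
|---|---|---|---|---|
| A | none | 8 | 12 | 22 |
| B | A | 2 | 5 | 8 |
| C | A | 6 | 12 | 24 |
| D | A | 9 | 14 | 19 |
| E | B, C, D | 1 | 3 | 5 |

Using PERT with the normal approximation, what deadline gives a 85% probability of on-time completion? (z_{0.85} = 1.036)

te_A = (8 + 4·12 + 22)/6 = 78/6 = 13; σ²_A = ((22−8)/6)² = 5.444
te_B = (2 + 4·5 + 8)/6 = 30/6 = 5; σ²_B = ((8−2)/6)² = 1.000
te_C = (6 + 4·12 + 24)/6 = 78/6 = 13; σ²_C = ((24−6)/6)² = 9.000
te_D = (9 + 4·14 + 19)/6 = 84/6 = 14; σ²_D = ((19−9)/6)² = 2.778
te_E = (1 + 4·3 + 5)/6 = 18/6 = 3; σ²_E = ((5−1)/6)² = 0.444

Forward pass:
ES_A = 0; EF_A = 13
ES_B = 13; EF_B = 13+5 = 18
ES_C = 13; EF_C = 13+13 = 26
ES_D = 13; EF_D = 13+14 = 27
ES_E = max(EF_B=18, EF_C=26, EF_D=27) = 27; EF_E = 27+3 = 30
Expected project duration μ = 30 days. Critical path: A → D → E.

Variance along critical path = 5.444 + 2.778 + 0.444 = 8.667; σ = 2.944 days.
D = μ + z·σ = 30 + 1.036·2.944 = 33.0 days

33.0 days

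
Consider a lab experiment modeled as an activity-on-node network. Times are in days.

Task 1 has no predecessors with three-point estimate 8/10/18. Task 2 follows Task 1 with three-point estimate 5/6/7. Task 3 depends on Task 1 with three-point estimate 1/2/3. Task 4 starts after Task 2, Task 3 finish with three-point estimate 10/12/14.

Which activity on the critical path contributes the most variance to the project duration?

Task 1

te_Task 1 = (8 + 4·10 + 18)/6 = 66/6 = 11; σ²_Task 1 = ((18−8)/6)² = 2.778
te_Task 2 = (5 + 4·6 + 7)/6 = 36/6 = 6; σ²_Task 2 = ((7−5)/6)² = 0.111
te_Task 3 = (1 + 4·2 + 3)/6 = 12/6 = 2; σ²_Task 3 = ((3−1)/6)² = 0.111
te_Task 4 = (10 + 4·12 + 14)/6 = 72/6 = 12; σ²_Task 4 = ((14−10)/6)² = 0.444

Forward pass:
ES_Task 1 = 0; EF_Task 1 = 11
ES_Task 2 = 11; EF_Task 2 = 11+6 = 17
ES_Task 3 = 11; EF_Task 3 = 11+2 = 13
ES_Task 4 = max(EF_Task 2=17, EF_Task 3=13) = 17; EF_Task 4 = 17+12 = 29
Expected project duration μ = 29 days. Critical path: Task 1 → Task 2 → Task 4.

Variances on critical path: σ²_Task 1=2.778, σ²_Task 2=0.111, σ²_Task 4=0.444.
Largest is σ²_Task 1 = 2.778.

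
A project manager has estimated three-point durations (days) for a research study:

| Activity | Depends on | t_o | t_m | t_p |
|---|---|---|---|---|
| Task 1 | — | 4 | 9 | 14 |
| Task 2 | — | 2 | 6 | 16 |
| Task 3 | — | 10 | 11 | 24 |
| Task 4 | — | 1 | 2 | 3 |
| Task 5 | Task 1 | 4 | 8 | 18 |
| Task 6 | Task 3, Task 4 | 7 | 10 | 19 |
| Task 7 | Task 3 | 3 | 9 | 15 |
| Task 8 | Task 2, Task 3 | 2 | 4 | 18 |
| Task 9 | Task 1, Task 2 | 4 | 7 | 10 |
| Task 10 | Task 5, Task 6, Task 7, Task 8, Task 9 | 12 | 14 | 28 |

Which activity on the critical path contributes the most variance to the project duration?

Task 10

te_Task 1 = (4 + 4·9 + 14)/6 = 54/6 = 9; σ²_Task 1 = ((14−4)/6)² = 2.778
te_Task 2 = (2 + 4·6 + 16)/6 = 42/6 = 7; σ²_Task 2 = ((16−2)/6)² = 5.444
te_Task 3 = (10 + 4·11 + 24)/6 = 78/6 = 13; σ²_Task 3 = ((24−10)/6)² = 5.444
te_Task 4 = (1 + 4·2 + 3)/6 = 12/6 = 2; σ²_Task 4 = ((3−1)/6)² = 0.111
te_Task 5 = (4 + 4·8 + 18)/6 = 54/6 = 9; σ²_Task 5 = ((18−4)/6)² = 5.444
te_Task 6 = (7 + 4·10 + 19)/6 = 66/6 = 11; σ²_Task 6 = ((19−7)/6)² = 4.000
te_Task 7 = (3 + 4·9 + 15)/6 = 54/6 = 9; σ²_Task 7 = ((15−3)/6)² = 4.000
te_Task 8 = (2 + 4·4 + 18)/6 = 36/6 = 6; σ²_Task 8 = ((18−2)/6)² = 7.111
te_Task 9 = (4 + 4·7 + 10)/6 = 42/6 = 7; σ²_Task 9 = ((10−4)/6)² = 1.000
te_Task 10 = (12 + 4·14 + 28)/6 = 96/6 = 16; σ²_Task 10 = ((28−12)/6)² = 7.111

Forward pass:
ES_Task 1 = 0; EF_Task 1 = 9
ES_Task 2 = 0; EF_Task 2 = 7
ES_Task 3 = 0; EF_Task 3 = 13
ES_Task 4 = 0; EF_Task 4 = 2
ES_Task 5 = 9; EF_Task 5 = 9+9 = 18
ES_Task 6 = max(EF_Task 3=13, EF_Task 4=2) = 13; EF_Task 6 = 13+11 = 24
ES_Task 7 = 13; EF_Task 7 = 13+9 = 22
ES_Task 8 = max(EF_Task 2=7, EF_Task 3=13) = 13; EF_Task 8 = 13+6 = 19
ES_Task 9 = max(EF_Task 1=9, EF_Task 2=7) = 9; EF_Task 9 = 9+7 = 16
ES_Task 10 = max(EF_Task 5=18, EF_Task 6=24, EF_Task 7=22, EF_Task 8=19, EF_Task 9=16) = 24; EF_Task 10 = 24+16 = 40
Expected project duration μ = 40 days. Critical path: Task 3 → Task 6 → Task 10.

Variances on critical path: σ²_Task 3=5.444, σ²_Task 6=4.000, σ²_Task 10=7.111.
Largest is σ²_Task 10 = 7.111.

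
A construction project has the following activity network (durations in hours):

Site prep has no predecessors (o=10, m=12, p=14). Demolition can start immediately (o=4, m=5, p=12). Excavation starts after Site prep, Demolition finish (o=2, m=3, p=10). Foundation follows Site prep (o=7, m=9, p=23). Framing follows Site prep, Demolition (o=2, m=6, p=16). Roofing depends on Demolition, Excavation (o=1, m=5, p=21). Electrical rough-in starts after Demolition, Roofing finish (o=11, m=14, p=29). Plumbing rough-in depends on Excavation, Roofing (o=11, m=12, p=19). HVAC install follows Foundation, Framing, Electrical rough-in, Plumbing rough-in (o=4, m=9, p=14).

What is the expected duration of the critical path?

te_Site prep = (10 + 4·12 + 14)/6 = 72/6 = 12
te_Demolition = (4 + 4·5 + 12)/6 = 36/6 = 6
te_Excavation = (2 + 4·3 + 10)/6 = 24/6 = 4
te_Foundation = (7 + 4·9 + 23)/6 = 66/6 = 11
te_Framing = (2 + 4·6 + 16)/6 = 42/6 = 7
te_Roofing = (1 + 4·5 + 21)/6 = 42/6 = 7
te_Electrical rough-in = (11 + 4·14 + 29)/6 = 96/6 = 16
te_Plumbing rough-in = (11 + 4·12 + 19)/6 = 78/6 = 13
te_HVAC install = (4 + 4·9 + 14)/6 = 54/6 = 9

Forward pass:
ES_Site prep = 0; EF_Site prep = 12
ES_Demolition = 0; EF_Demolition = 6
ES_Excavation = max(EF_Site prep=12, EF_Demolition=6) = 12; EF_Excavation = 12+4 = 16
ES_Foundation = 12; EF_Foundation = 12+11 = 23
ES_Framing = max(EF_Site prep=12, EF_Demolition=6) = 12; EF_Framing = 12+7 = 19
ES_Roofing = max(EF_Demolition=6, EF_Excavation=16) = 16; EF_Roofing = 16+7 = 23
ES_Electrical rough-in = max(EF_Demolition=6, EF_Roofing=23) = 23; EF_Electrical rough-in = 23+16 = 39
ES_Plumbing rough-in = max(EF_Excavation=16, EF_Roofing=23) = 23; EF_Plumbing rough-in = 23+13 = 36
ES_HVAC install = max(EF_Foundation=23, EF_Framing=19, EF_Electrical rough-in=39, EF_Plumbing rough-in=36) = 39; EF_HVAC install = 39+9 = 48
Expected project duration μ = 48 hours. Critical path: Site prep → Excavation → Roofing → Electrical rough-in → HVAC install.

48 hours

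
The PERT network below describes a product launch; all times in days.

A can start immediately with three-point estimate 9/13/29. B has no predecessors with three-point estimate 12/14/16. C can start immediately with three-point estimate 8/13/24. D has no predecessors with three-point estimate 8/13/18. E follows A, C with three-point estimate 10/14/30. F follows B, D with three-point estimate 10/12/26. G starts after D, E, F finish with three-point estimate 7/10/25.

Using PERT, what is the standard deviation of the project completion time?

5.59 days

te_A = (9 + 4·13 + 29)/6 = 90/6 = 15; σ²_A = ((29−9)/6)² = 11.111
te_B = (12 + 4·14 + 16)/6 = 84/6 = 14; σ²_B = ((16−12)/6)² = 0.444
te_C = (8 + 4·13 + 24)/6 = 84/6 = 14; σ²_C = ((24−8)/6)² = 7.111
te_D = (8 + 4·13 + 18)/6 = 78/6 = 13; σ²_D = ((18−8)/6)² = 2.778
te_E = (10 + 4·14 + 30)/6 = 96/6 = 16; σ²_E = ((30−10)/6)² = 11.111
te_F = (10 + 4·12 + 26)/6 = 84/6 = 14; σ²_F = ((26−10)/6)² = 7.111
te_G = (7 + 4·10 + 25)/6 = 72/6 = 12; σ²_G = ((25−7)/6)² = 9.000

Forward pass:
ES_A = 0; EF_A = 15
ES_B = 0; EF_B = 14
ES_C = 0; EF_C = 14
ES_D = 0; EF_D = 13
ES_E = max(EF_A=15, EF_C=14) = 15; EF_E = 15+16 = 31
ES_F = max(EF_B=14, EF_D=13) = 14; EF_F = 14+14 = 28
ES_G = max(EF_D=13, EF_E=31, EF_F=28) = 31; EF_G = 31+12 = 43
Expected project duration μ = 43 days. Critical path: A → E → G.

Variance along critical path = 11.111 + 11.111 + 9.000 = 31.222
σ = √31.222 = 5.588 days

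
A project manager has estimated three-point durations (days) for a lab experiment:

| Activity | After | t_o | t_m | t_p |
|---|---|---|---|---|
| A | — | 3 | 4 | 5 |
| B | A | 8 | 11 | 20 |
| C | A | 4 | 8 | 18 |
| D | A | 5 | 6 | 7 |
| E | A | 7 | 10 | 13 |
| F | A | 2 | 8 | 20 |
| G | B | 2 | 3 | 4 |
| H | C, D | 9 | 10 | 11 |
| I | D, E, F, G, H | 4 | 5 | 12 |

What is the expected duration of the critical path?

29 days

te_A = (3 + 4·4 + 5)/6 = 24/6 = 4
te_B = (8 + 4·11 + 20)/6 = 72/6 = 12
te_C = (4 + 4·8 + 18)/6 = 54/6 = 9
te_D = (5 + 4·6 + 7)/6 = 36/6 = 6
te_E = (7 + 4·10 + 13)/6 = 60/6 = 10
te_F = (2 + 4·8 + 20)/6 = 54/6 = 9
te_G = (2 + 4·3 + 4)/6 = 18/6 = 3
te_H = (9 + 4·10 + 11)/6 = 60/6 = 10
te_I = (4 + 4·5 + 12)/6 = 36/6 = 6

Forward pass:
ES_A = 0; EF_A = 4
ES_B = 4; EF_B = 4+12 = 16
ES_C = 4; EF_C = 4+9 = 13
ES_D = 4; EF_D = 4+6 = 10
ES_E = 4; EF_E = 4+10 = 14
ES_F = 4; EF_F = 4+9 = 13
ES_G = 16; EF_G = 16+3 = 19
ES_H = max(EF_C=13, EF_D=10) = 13; EF_H = 13+10 = 23
ES_I = max(EF_D=10, EF_E=14, EF_F=13, EF_G=19, EF_H=23) = 23; EF_I = 23+6 = 29
Expected project duration μ = 29 days. Critical path: A → C → H → I.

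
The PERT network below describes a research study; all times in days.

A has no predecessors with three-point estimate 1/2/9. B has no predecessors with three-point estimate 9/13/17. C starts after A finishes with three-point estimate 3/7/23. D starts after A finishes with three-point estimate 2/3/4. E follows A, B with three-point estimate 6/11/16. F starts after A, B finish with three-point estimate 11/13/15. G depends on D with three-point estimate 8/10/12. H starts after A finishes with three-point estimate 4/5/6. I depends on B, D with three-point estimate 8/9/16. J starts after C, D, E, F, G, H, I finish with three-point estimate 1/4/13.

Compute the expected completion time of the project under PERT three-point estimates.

te_A = (1 + 4·2 + 9)/6 = 18/6 = 3
te_B = (9 + 4·13 + 17)/6 = 78/6 = 13
te_C = (3 + 4·7 + 23)/6 = 54/6 = 9
te_D = (2 + 4·3 + 4)/6 = 18/6 = 3
te_E = (6 + 4·11 + 16)/6 = 66/6 = 11
te_F = (11 + 4·13 + 15)/6 = 78/6 = 13
te_G = (8 + 4·10 + 12)/6 = 60/6 = 10
te_H = (4 + 4·5 + 6)/6 = 30/6 = 5
te_I = (8 + 4·9 + 16)/6 = 60/6 = 10
te_J = (1 + 4·4 + 13)/6 = 30/6 = 5

Forward pass:
ES_A = 0; EF_A = 3
ES_B = 0; EF_B = 13
ES_C = 3; EF_C = 3+9 = 12
ES_D = 3; EF_D = 3+3 = 6
ES_E = max(EF_A=3, EF_B=13) = 13; EF_E = 13+11 = 24
ES_F = max(EF_A=3, EF_B=13) = 13; EF_F = 13+13 = 26
ES_G = 6; EF_G = 6+10 = 16
ES_H = 3; EF_H = 3+5 = 8
ES_I = max(EF_B=13, EF_D=6) = 13; EF_I = 13+10 = 23
ES_J = max(EF_C=12, EF_D=6, EF_E=24, EF_F=26, EF_G=16, EF_H=8, EF_I=23) = 26; EF_J = 26+5 = 31
Expected project duration μ = 31 days. Critical path: B → F → J.

31 days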